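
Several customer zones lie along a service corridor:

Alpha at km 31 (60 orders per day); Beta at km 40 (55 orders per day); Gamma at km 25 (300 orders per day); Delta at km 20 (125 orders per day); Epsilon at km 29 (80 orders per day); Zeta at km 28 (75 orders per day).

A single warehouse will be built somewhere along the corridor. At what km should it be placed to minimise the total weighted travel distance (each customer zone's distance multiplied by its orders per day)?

x = 25

For a sum of weighted absolute distances on a line, the optimum is the weighted median (not the mean). Total weight W = 695; half-weight = 347.5.
Sort by position and accumulate weight:
  km 20 (Delta, w=125) → cum 125
  km 25 (Gamma, w=300) → cum 425  ≥ 347.5 → median here
  km 28 (Zeta, w=75) → cum 500
  km 29 (Epsilon, w=80) → cum 580
  km 31 (Alpha, w=60) → cum 640
  km 40 (Beta, w=55) → cum 695
Optimal location: km 25.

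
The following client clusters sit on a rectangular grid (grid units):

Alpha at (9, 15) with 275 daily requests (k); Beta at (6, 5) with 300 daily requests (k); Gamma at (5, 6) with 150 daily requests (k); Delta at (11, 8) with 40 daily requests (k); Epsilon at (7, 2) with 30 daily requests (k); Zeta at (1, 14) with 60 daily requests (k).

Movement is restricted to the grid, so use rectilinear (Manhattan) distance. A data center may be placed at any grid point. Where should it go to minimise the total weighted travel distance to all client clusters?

Manhattan distance separates: Σwᵢ(|x−xᵢ|+|y−yᵢ|) = Σwᵢ|x−xᵢ| + Σwᵢ|y−yᵢ|, so x and y are optimised independently as 1-D weighted medians.
Total weight W = 855; half = 427.5.
x-coordinate, sorted with cumulative weight:
  x=1 (Zeta, w=60) cum 60
  x=5 (Gamma, w=150) cum 210
  x=6 (Beta, w=300) cum 510  ← median
  x=7 (Epsilon, w=30) cum 540
  x=9 (Alpha, w=275) cum 815
  x=11 (Delta, w=40) cum 855
⇒ x* = 6
y-coordinate, sorted with cumulative weight:
  y=2 (Epsilon, w=30) cum 30
  y=5 (Beta, w=300) cum 330
  y=6 (Gamma, w=150) cum 480  ← median
  y=8 (Delta, w=40) cum 520
  y=14 (Zeta, w=60) cum 580
  y=15 (Alpha, w=275) cum 855
⇒ y* = 6

(6, 6)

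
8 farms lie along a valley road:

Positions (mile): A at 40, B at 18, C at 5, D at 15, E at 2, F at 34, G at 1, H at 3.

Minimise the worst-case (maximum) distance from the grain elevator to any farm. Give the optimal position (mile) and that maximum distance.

The 1-center on a line is the midpoint of the two extreme points: leftmost at 1, rightmost at 40.
Optimal location = (1 + 40)/2 = 20.5; maximum distance = (40 − 1)/2 = 19.5.

location 20.5, max distance 19.5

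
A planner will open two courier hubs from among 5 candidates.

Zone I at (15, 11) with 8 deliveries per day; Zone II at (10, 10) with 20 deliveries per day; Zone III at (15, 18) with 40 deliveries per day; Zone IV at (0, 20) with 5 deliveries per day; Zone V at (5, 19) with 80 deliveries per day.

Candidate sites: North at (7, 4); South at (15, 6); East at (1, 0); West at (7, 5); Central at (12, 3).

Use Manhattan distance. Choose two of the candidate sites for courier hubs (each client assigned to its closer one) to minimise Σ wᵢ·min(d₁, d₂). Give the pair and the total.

{South, West}, total 2070

Evaluate every pair (each demand assigned to the nearer of the two):
  {South, West}: total = 2070
  {North, South}: total = 2175
  {West, Central}: total = 2358
  {North, Central}: total = 2463
  {East, West}: total = 2497
  {North, West}: total = 2502
  {North, East}: total = 2645
  {South, East}: total = 2645
  {South, Central}: total = 2685
  {East, Central}: total = 2933
Best pair: {South, West} with total 2070.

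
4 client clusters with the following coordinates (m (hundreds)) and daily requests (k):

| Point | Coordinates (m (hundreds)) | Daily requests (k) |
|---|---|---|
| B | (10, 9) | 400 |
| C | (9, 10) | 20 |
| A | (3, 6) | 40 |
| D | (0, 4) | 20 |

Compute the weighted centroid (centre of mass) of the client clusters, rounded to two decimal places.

(8.96, 8.58)

The minimiser of Σwᵢ‖p−pᵢ‖² is the weighted centroid p* = (Σwᵢpᵢ)/(Σwᵢ).
Σwᵢ = 480.
Σwᵢxᵢ = 400·10 + 20·9 + 40·3 + 20·0 = 4300.
Σwᵢyᵢ = 400·9 + 20·10 + 40·6 + 20·4 = 4120.
x* = 4300/480 = 8.96, y* = 4120/480 = 8.58.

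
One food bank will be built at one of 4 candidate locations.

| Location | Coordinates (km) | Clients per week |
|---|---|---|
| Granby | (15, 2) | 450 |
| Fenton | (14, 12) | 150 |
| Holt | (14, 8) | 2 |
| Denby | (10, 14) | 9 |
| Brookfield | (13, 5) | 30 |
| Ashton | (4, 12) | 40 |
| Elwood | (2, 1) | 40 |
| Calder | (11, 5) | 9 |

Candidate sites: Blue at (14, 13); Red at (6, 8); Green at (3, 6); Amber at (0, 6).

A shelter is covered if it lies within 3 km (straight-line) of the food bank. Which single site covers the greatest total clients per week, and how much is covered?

Coverage radius r = 3 km; a point is covered iff (Δx)²+(Δy)² ≤ 3² = 9.
  Blue (14, 13): covers {Fenton} → 150
  Red (6, 8): covers {none} → 0
  Green (3, 6): covers {none} → 0
  Amber (0, 6): covers {none} → 0
Maximum coverage at Blue: 150 clients per week.

Blue, covering 150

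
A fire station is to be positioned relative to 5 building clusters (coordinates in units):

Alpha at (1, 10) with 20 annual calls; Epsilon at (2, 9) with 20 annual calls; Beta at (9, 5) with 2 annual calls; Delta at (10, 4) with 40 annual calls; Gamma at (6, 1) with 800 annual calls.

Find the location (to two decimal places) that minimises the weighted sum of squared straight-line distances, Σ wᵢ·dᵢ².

(5.98, 1.53)

The minimiser of Σwᵢ‖p−pᵢ‖² is the weighted centroid p* = (Σwᵢpᵢ)/(Σwᵢ).
Σwᵢ = 882.
Σwᵢxᵢ = 20·1 + 20·2 + 2·9 + 40·10 + 800·6 = 5278.
Σwᵢyᵢ = 20·10 + 20·9 + 2·5 + 40·4 + 800·1 = 1350.
x* = 5278/882 = 5.98, y* = 1350/882 = 1.53.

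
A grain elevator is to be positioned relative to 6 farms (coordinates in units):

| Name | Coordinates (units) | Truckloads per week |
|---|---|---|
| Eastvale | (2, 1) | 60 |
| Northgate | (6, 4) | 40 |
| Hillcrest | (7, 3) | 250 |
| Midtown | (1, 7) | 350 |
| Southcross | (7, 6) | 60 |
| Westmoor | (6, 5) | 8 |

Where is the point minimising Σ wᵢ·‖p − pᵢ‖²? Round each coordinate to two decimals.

(3.81, 4.97)

The minimiser of Σwᵢ‖p−pᵢ‖² is the weighted centroid p* = (Σwᵢpᵢ)/(Σwᵢ).
Σwᵢ = 768.
Σwᵢxᵢ = 60·2 + 40·6 + 250·7 + 350·1 + 60·7 + 8·6 = 2928.
Σwᵢyᵢ = 60·1 + 40·4 + 250·3 + 350·7 + 60·6 + 8·5 = 3820.
x* = 2928/768 = 3.81, y* = 3820/768 = 4.97.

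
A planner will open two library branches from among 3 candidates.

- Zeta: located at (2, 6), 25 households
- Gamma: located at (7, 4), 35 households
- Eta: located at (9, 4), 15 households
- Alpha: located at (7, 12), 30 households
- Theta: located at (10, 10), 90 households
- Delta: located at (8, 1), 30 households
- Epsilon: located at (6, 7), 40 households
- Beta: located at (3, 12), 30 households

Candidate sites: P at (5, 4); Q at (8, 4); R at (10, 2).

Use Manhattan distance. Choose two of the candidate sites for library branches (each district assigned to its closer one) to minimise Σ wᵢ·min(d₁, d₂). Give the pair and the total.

{P, Q}, total 1715

Evaluate every pair (each demand assigned to the nearer of the two):
  {P, Q}: total = 1715
  {P, R}: total = 1810
  {Q, R}: total = 1920
Best pair: {P, Q} with total 1715.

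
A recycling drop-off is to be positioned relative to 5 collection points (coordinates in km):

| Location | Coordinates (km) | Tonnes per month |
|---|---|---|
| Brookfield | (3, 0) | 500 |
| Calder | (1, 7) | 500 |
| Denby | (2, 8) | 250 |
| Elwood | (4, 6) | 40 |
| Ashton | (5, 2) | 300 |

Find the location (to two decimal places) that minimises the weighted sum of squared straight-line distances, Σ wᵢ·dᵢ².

The minimiser of Σwᵢ‖p−pᵢ‖² is the weighted centroid p* = (Σwᵢpᵢ)/(Σwᵢ).
Σwᵢ = 1590.
Σwᵢxᵢ = 500·3 + 500·1 + 250·2 + 40·4 + 300·5 = 4160.
Σwᵢyᵢ = 500·0 + 500·7 + 250·8 + 40·6 + 300·2 = 6340.
x* = 4160/1590 = 2.62, y* = 6340/1590 = 3.99.

(2.62, 3.99)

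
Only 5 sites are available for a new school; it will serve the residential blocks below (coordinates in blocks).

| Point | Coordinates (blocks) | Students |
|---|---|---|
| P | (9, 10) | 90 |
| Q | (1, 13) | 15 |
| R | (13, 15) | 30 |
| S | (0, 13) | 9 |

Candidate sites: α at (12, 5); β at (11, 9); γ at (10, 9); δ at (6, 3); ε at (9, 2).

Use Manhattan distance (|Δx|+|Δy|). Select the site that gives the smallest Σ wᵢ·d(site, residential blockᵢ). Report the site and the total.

Total weighted distance at each candidate:
  α (12, 5): total = 1515
  β (11, 9): total = 855
  γ (10, 9): total = 771
  δ (6, 3): total = 1839
  ε (9, 2): total = 1695
Minimum is at γ with total 771 blocks.

γ, total 771 blocks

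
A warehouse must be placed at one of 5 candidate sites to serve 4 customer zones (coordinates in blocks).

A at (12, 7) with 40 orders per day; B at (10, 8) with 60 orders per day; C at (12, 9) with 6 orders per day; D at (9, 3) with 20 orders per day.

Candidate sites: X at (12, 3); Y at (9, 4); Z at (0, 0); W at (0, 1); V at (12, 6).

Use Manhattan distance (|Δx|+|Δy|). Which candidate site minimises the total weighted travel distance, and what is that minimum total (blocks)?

Total weighted distance at each candidate:
  X (12, 3): total = 676
  Y (9, 4): total = 608
  Z (0, 0): total = 2206
  W (0, 1): total = 2080
  V (12, 6): total = 418
Minimum is at V with total 418 blocks.

V, total 418 blocks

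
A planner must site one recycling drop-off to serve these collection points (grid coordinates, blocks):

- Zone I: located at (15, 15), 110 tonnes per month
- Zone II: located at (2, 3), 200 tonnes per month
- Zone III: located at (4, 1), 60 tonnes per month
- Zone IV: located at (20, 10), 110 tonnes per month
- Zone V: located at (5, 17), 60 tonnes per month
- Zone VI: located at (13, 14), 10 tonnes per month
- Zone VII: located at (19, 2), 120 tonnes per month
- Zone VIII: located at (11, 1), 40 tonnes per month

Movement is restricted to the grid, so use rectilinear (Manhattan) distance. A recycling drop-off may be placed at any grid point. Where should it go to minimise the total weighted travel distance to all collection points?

(11, 3)

Manhattan distance separates: Σwᵢ(|x−xᵢ|+|y−yᵢ|) = Σwᵢ|x−xᵢ| + Σwᵢ|y−yᵢ|, so x and y are optimised independently as 1-D weighted medians.
Total weight W = 710; half = 355.
x-coordinate, sorted with cumulative weight:
  x=2 (Zone II, w=200) cum 200
  x=4 (Zone III, w=60) cum 260
  x=5 (Zone V, w=60) cum 320
  x=11 (Zone VIII, w=40) cum 360  ← median
  x=13 (Zone VI, w=10) cum 370
  x=15 (Zone I, w=110) cum 480
  x=19 (Zone VII, w=120) cum 600
  x=20 (Zone IV, w=110) cum 710
⇒ x* = 11
y-coordinate, sorted with cumulative weight:
  y=1 (Zone III, w=60) cum 60
  y=1 (Zone VIII, w=40) cum 100
  y=2 (Zone VII, w=120) cum 220
  y=3 (Zone II, w=200) cum 420  ← median
  y=10 (Zone IV, w=110) cum 530
  y=14 (Zone VI, w=10) cum 540
  y=15 (Zone I, w=110) cum 650
  y=17 (Zone V, w=60) cum 710
⇒ y* = 3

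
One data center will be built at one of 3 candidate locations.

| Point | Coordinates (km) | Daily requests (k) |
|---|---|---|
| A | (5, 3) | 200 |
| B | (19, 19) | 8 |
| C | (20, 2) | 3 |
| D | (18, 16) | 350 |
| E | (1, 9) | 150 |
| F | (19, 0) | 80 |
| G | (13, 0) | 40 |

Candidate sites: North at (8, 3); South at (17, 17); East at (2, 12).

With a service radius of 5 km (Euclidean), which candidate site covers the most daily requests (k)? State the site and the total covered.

Coverage radius r = 5 km; a point is covered iff (Δx)²+(Δy)² ≤ 5² = 25.
  North (8, 3): covers {A} → 200
  South (17, 17): covers {B, D} → 358
  East (2, 12): covers {E} → 150
Maximum coverage at South: 358 daily requests (k).

South, covering 358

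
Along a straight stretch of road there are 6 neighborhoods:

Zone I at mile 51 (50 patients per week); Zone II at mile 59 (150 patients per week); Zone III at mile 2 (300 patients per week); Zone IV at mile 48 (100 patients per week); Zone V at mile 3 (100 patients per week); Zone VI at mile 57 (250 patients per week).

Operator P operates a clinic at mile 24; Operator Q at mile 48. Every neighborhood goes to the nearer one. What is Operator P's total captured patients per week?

The indifferent point is the midpoint (24+48)/2 = 36; neighborhoods left of it (closer to Operator P at 24) go to Operator P, those right go to Operator Q.
  Zone III at 2 (w=300) → Operator P
  Zone V at 3 (w=100) → Operator P
  Zone IV at 48 (w=100) → Operator Q
  Zone I at 51 (w=50) → Operator Q
  Zone VI at 57 (w=250) → Operator Q
  Zone II at 59 (w=150) → Operator Q
Operator P captures 400; Operator Q captures 550.

400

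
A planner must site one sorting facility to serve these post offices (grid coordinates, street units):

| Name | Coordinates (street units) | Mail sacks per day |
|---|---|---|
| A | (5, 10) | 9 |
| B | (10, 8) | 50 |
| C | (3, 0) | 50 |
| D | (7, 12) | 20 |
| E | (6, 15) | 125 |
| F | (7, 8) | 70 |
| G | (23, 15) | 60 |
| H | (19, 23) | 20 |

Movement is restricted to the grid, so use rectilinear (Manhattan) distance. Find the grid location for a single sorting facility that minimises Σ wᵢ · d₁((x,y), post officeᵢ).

Manhattan distance separates: Σwᵢ(|x−xᵢ|+|y−yᵢ|) = Σwᵢ|x−xᵢ| + Σwᵢ|y−yᵢ|, so x and y are optimised independently as 1-D weighted medians.
Total weight W = 404; half = 202.
x-coordinate, sorted with cumulative weight:
  x=3 (C, w=50) cum 50
  x=5 (A, w=9) cum 59
  x=6 (E, w=125) cum 184
  x=7 (D, w=20) cum 204  ← median
  x=7 (F, w=70) cum 274
  x=10 (B, w=50) cum 324
  x=19 (H, w=20) cum 344
  x=23 (G, w=60) cum 404
⇒ x* = 7
y-coordinate, sorted with cumulative weight:
  y=0 (C, w=50) cum 50
  y=8 (B, w=50) cum 100
  y=8 (F, w=70) cum 170
  y=10 (A, w=9) cum 179
  y=12 (D, w=20) cum 199
  y=15 (E, w=125) cum 324  ← median
  y=15 (G, w=60) cum 384
  y=23 (H, w=20) cum 404
⇒ y* = 15

(7, 15)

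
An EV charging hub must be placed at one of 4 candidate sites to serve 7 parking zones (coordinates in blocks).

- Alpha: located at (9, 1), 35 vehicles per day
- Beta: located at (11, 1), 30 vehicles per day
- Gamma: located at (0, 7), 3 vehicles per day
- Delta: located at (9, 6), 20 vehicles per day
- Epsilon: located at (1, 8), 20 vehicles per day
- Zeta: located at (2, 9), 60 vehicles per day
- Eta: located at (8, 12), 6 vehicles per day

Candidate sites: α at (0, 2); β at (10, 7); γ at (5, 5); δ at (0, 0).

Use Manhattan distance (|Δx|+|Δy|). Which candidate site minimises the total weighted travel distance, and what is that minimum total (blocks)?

γ, total 1321 blocks

Total weighted distance at each candidate:
  α (0, 2): total = 1773
  β (10, 7): total = 1367
  γ (5, 5): total = 1321
  δ (0, 0): total = 1991
Minimum is at γ with total 1321 blocks.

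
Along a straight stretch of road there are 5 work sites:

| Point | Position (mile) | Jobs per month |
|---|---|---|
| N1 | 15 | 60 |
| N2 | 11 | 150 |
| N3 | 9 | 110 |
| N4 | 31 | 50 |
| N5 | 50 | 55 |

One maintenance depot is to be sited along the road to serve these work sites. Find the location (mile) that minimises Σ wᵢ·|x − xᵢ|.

For a sum of weighted absolute distances on a line, the optimum is the weighted median (not the mean). Total weight W = 425; half-weight = 212.5.
Sort by position and accumulate weight:
  mile 9 (N3, w=110) → cum 110
  mile 11 (N2, w=150) → cum 260  ≥ 212.5 → median here
  mile 15 (N1, w=60) → cum 320
  mile 31 (N4, w=50) → cum 370
  mile 50 (N5, w=55) → cum 425
Optimal location: mile 11.

x = 11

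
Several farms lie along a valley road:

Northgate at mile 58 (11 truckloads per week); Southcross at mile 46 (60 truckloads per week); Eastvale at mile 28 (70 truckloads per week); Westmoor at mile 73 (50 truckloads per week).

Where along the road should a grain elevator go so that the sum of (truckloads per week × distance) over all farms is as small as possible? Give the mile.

For a sum of weighted absolute distances on a line, the optimum is the weighted median (not the mean). Total weight W = 191; half-weight = 95.5.
Sort by position and accumulate weight:
  mile 28 (Eastvale, w=70) → cum 70
  mile 46 (Southcross, w=60) → cum 130  ≥ 95.5 → median here
  mile 58 (Northgate, w=11) → cum 141
  mile 73 (Westmoor, w=50) → cum 191
Optimal location: mile 46.

x = 46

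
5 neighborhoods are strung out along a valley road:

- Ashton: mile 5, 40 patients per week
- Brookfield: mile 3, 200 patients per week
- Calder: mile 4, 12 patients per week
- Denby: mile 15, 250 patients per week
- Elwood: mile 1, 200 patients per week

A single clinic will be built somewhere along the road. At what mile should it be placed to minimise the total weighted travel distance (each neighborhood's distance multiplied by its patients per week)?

x = 3

For a sum of weighted absolute distances on a line, the optimum is the weighted median (not the mean). Total weight W = 702; half-weight = 351.
Sort by position and accumulate weight:
  mile 1 (Elwood, w=200) → cum 200
  mile 3 (Brookfield, w=200) → cum 400  ≥ 351 → median here
  mile 4 (Calder, w=12) → cum 412
  mile 5 (Ashton, w=40) → cum 452
  mile 15 (Denby, w=250) → cum 702
Optimal location: mile 3.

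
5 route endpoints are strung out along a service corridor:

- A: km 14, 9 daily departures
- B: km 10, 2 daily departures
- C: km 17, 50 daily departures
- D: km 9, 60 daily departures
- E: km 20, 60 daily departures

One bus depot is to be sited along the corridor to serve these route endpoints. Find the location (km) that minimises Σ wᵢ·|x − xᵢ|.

x = 17

For a sum of weighted absolute distances on a line, the optimum is the weighted median (not the mean). Total weight W = 181; half-weight = 90.5.
Sort by position and accumulate weight:
  km 9 (D, w=60) → cum 60
  km 10 (B, w=2) → cum 62
  km 14 (A, w=9) → cum 71
  km 17 (C, w=50) → cum 121  ≥ 90.5 → median here
  km 20 (E, w=60) → cum 181
Optimal location: km 17.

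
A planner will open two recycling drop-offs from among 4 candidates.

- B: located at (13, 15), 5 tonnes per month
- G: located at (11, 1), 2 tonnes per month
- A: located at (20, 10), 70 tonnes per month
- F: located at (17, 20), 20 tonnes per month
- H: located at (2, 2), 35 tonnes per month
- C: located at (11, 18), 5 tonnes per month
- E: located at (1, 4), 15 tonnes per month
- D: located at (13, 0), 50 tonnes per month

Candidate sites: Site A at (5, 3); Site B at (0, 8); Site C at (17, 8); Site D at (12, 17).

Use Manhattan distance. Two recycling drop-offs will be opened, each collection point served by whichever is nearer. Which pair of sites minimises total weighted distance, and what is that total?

{Site A, Site C}, total 1506

Evaluate every pair (each demand assigned to the nearer of the two):
  {Site A, Site C}: total = 1506
  {Site B, Site C}: total = 1706
  {Site A, Site D}: total = 2016
  {Site C, Site D}: total = 2196
  {Site B, Site D}: total = 2524
  {Site A, Site B}: total = 3106
Best pair: {Site A, Site C} with total 1506.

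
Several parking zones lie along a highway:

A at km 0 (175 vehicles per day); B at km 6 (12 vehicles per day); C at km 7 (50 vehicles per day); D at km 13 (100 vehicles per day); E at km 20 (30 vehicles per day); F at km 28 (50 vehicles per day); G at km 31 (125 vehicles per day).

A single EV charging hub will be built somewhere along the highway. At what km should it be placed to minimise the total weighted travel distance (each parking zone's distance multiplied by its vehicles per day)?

x = 13

For a sum of weighted absolute distances on a line, the optimum is the weighted median (not the mean). Total weight W = 542; half-weight = 271.
Sort by position and accumulate weight:
  km 0 (A, w=175) → cum 175
  km 6 (B, w=12) → cum 187
  km 7 (C, w=50) → cum 237
  km 13 (D, w=100) → cum 337  ≥ 271 → median here
  km 20 (E, w=30) → cum 367
  km 28 (F, w=50) → cum 417
  km 31 (G, w=125) → cum 542
Optimal location: km 13.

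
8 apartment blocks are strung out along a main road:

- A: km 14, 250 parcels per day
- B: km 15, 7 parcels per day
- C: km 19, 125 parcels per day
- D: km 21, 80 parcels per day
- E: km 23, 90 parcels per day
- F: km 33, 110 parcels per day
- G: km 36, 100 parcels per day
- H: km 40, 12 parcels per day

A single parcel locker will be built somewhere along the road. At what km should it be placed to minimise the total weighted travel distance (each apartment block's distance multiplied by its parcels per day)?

x = 21

For a sum of weighted absolute distances on a line, the optimum is the weighted median (not the mean). Total weight W = 774; half-weight = 387.
Sort by position and accumulate weight:
  km 14 (A, w=250) → cum 250
  km 15 (B, w=7) → cum 257
  km 19 (C, w=125) → cum 382
  km 21 (D, w=80) → cum 462  ≥ 387 → median here
  km 23 (E, w=90) → cum 552
  km 33 (F, w=110) → cum 662
  km 36 (G, w=100) → cum 762
  km 40 (H, w=12) → cum 774
Optimal location: km 21.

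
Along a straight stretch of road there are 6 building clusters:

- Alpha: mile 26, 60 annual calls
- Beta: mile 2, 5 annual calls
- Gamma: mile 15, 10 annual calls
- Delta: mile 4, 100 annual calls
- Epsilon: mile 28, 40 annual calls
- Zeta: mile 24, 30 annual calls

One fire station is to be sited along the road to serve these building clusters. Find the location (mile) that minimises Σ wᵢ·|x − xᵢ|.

x = 24

For a sum of weighted absolute distances on a line, the optimum is the weighted median (not the mean). Total weight W = 245; half-weight = 122.5.
Sort by position and accumulate weight:
  mile 2 (Beta, w=5) → cum 5
  mile 4 (Delta, w=100) → cum 105
  mile 15 (Gamma, w=10) → cum 115
  mile 24 (Zeta, w=30) → cum 145  ≥ 122.5 → median here
  mile 26 (Alpha, w=60) → cum 205
  mile 28 (Epsilon, w=40) → cum 245
Optimal location: mile 24.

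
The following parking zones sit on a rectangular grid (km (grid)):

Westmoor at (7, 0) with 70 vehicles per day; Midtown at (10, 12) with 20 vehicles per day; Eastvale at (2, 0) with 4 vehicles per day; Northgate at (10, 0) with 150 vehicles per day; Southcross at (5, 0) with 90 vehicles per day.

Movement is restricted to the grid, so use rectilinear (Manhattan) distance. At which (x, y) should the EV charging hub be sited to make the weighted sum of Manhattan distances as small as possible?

Manhattan distance separates: Σwᵢ(|x−xᵢ|+|y−yᵢ|) = Σwᵢ|x−xᵢ| + Σwᵢ|y−yᵢ|, so x and y are optimised independently as 1-D weighted medians.
Total weight W = 334; half = 167.
x-coordinate, sorted with cumulative weight:
  x=2 (Eastvale, w=4) cum 4
  x=5 (Southcross, w=90) cum 94
  x=7 (Westmoor, w=70) cum 164
  x=10 (Midtown, w=20) cum 184  ← median
  x=10 (Northgate, w=150) cum 334
⇒ x* = 10
y-coordinate, sorted with cumulative weight:
  y=0 (Westmoor, w=70) cum 70
  y=0 (Eastvale, w=4) cum 74
  y=0 (Northgate, w=150) cum 224  ← median
  y=0 (Southcross, w=90) cum 314
  y=12 (Midtown, w=20) cum 334
⇒ y* = 0

(10, 0)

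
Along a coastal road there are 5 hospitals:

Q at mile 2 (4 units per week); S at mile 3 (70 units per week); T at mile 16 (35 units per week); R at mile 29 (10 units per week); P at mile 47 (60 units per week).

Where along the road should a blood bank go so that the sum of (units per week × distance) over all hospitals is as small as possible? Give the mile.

x = 16

For a sum of weighted absolute distances on a line, the optimum is the weighted median (not the mean). Total weight W = 179; half-weight = 89.5.
Sort by position and accumulate weight:
  mile 2 (Q, w=4) → cum 4
  mile 3 (S, w=70) → cum 74
  mile 16 (T, w=35) → cum 109  ≥ 89.5 → median here
  mile 29 (R, w=10) → cum 119
  mile 47 (P, w=60) → cum 179
Optimal location: mile 16.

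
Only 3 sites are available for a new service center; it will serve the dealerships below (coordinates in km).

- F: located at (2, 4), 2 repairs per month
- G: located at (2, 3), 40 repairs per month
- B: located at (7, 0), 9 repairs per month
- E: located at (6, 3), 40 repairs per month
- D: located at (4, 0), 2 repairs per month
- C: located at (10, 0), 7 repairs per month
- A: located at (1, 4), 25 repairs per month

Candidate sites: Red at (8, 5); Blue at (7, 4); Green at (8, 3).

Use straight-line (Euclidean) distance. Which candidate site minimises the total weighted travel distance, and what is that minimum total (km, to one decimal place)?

Blue, total 501.5 km

Total weighted distance at each candidate:
  Red (8, 5): total = 651.5
  Blue (7, 4): total = 501.5
  Green (8, 3): total = 572.6
Minimum is at Blue with total 501.5 km.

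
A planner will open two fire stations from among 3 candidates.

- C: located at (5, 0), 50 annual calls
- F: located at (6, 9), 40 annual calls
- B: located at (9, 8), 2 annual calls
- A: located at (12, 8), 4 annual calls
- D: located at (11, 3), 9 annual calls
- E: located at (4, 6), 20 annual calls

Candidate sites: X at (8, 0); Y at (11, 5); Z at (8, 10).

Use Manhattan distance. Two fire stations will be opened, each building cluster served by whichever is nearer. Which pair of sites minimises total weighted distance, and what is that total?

{X, Z}, total 514

Evaluate every pair (each demand assigned to the nearer of the two):
  {X, Z}: total = 514
  {X, Y}: total = 714
  {Y, Z}: total = 870
Best pair: {X, Z} with total 514.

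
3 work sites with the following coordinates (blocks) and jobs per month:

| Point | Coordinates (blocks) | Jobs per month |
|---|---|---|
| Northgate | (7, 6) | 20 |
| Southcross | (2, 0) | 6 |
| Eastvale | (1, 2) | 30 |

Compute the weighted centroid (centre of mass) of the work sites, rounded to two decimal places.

The minimiser of Σwᵢ‖p−pᵢ‖² is the weighted centroid p* = (Σwᵢpᵢ)/(Σwᵢ).
Σwᵢ = 56.
Σwᵢxᵢ = 20·7 + 6·2 + 30·1 = 182.
Σwᵢyᵢ = 20·6 + 6·0 + 30·2 = 180.
x* = 182/56 = 3.25, y* = 180/56 = 3.21.

(3.25, 3.21)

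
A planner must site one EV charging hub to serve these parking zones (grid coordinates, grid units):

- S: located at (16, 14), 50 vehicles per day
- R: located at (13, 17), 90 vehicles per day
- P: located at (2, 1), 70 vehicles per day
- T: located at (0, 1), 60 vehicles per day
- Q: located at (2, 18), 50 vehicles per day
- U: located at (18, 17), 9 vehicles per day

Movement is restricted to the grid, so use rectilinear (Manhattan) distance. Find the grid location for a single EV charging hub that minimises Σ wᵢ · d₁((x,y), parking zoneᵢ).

(2, 14)

Manhattan distance separates: Σwᵢ(|x−xᵢ|+|y−yᵢ|) = Σwᵢ|x−xᵢ| + Σwᵢ|y−yᵢ|, so x and y are optimised independently as 1-D weighted medians.
Total weight W = 329; half = 164.5.
x-coordinate, sorted with cumulative weight:
  x=0 (T, w=60) cum 60
  x=2 (P, w=70) cum 130
  x=2 (Q, w=50) cum 180  ← median
  x=13 (R, w=90) cum 270
  x=16 (S, w=50) cum 320
  x=18 (U, w=9) cum 329
⇒ x* = 2
y-coordinate, sorted with cumulative weight:
  y=1 (P, w=70) cum 70
  y=1 (T, w=60) cum 130
  y=14 (S, w=50) cum 180  ← median
  y=17 (R, w=90) cum 270
  y=17 (U, w=9) cum 279
  y=18 (Q, w=50) cum 329
⇒ y* = 14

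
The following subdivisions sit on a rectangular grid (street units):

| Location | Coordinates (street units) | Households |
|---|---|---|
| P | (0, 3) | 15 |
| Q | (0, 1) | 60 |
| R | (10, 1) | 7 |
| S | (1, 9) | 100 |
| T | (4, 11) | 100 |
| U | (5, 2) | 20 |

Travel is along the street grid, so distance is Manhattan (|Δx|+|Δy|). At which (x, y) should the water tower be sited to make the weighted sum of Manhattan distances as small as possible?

(1, 9)

Manhattan distance separates: Σwᵢ(|x−xᵢ|+|y−yᵢ|) = Σwᵢ|x−xᵢ| + Σwᵢ|y−yᵢ|, so x and y are optimised independently as 1-D weighted medians.
Total weight W = 302; half = 151.
x-coordinate, sorted with cumulative weight:
  x=0 (P, w=15) cum 15
  x=0 (Q, w=60) cum 75
  x=1 (S, w=100) cum 175  ← median
  x=4 (T, w=100) cum 275
  x=5 (U, w=20) cum 295
  x=10 (R, w=7) cum 302
⇒ x* = 1
y-coordinate, sorted with cumulative weight:
  y=1 (Q, w=60) cum 60
  y=1 (R, w=7) cum 67
  y=2 (U, w=20) cum 87
  y=3 (P, w=15) cum 102
  y=9 (S, w=100) cum 202  ← median
  y=11 (T, w=100) cum 302
⇒ y* = 9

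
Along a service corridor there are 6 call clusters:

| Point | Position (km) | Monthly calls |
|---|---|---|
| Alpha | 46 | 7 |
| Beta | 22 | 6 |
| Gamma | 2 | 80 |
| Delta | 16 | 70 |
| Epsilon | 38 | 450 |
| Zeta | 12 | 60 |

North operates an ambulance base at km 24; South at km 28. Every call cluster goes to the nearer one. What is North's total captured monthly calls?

216

The indifferent point is the midpoint (24+28)/2 = 26; call clusters left of it (closer to North at 24) go to North, those right go to South.
  Gamma at 2 (w=80) → North
  Zeta at 12 (w=60) → North
  Delta at 16 (w=70) → North
  Beta at 22 (w=6) → North
  Epsilon at 38 (w=450) → South
  Alpha at 46 (w=7) → South
North captures 216; South captures 457.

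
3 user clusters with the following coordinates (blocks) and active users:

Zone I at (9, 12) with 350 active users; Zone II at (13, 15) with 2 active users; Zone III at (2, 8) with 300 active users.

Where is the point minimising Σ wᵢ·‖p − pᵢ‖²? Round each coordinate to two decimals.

The minimiser of Σwᵢ‖p−pᵢ‖² is the weighted centroid p* = (Σwᵢpᵢ)/(Σwᵢ).
Σwᵢ = 652.
Σwᵢxᵢ = 350·9 + 2·13 + 300·2 = 3776.
Σwᵢyᵢ = 350·12 + 2·15 + 300·8 = 6630.
x* = 3776/652 = 5.79, y* = 6630/652 = 10.17.

(5.79, 10.17)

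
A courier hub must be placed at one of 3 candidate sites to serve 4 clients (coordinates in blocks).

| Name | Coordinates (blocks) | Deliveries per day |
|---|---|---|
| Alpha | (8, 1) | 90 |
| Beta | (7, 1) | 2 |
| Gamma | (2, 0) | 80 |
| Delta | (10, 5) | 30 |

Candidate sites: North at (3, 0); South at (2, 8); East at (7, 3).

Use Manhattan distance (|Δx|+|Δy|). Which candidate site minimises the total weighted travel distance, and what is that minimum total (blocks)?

North, total 990 blocks

Total weighted distance at each candidate:
  North (3, 0): total = 990
  South (2, 8): total = 2164
  East (7, 3): total = 1064
Minimum is at North with total 990 blocks.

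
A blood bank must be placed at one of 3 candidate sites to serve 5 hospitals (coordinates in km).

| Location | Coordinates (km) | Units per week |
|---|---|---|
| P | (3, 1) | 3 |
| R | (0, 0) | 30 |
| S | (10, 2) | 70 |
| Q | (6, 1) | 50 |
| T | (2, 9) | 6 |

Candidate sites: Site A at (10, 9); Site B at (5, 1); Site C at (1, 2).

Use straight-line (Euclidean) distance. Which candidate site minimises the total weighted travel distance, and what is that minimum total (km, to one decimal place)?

Total weighted distance at each candidate:
  Site A (10, 9): total = 1420.7
  Site B (5, 1): total = 617.2
  Site C (1, 2): total = 1001.2
Minimum is at Site B with total 617.2 km.

Site B, total 617.2 km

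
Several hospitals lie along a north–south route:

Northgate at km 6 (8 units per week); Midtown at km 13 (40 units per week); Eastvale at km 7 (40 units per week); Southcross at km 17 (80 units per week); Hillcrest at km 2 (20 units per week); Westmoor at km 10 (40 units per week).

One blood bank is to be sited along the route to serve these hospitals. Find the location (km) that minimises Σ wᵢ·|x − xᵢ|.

For a sum of weighted absolute distances on a line, the optimum is the weighted median (not the mean). Total weight W = 228; half-weight = 114.
Sort by position and accumulate weight:
  km 2 (Hillcrest, w=20) → cum 20
  km 6 (Northgate, w=8) → cum 28
  km 7 (Eastvale, w=40) → cum 68
  km 10 (Westmoor, w=40) → cum 108
  km 13 (Midtown, w=40) → cum 148  ≥ 114 → median here
  km 17 (Southcross, w=80) → cum 228
Optimal location: km 13.

x = 13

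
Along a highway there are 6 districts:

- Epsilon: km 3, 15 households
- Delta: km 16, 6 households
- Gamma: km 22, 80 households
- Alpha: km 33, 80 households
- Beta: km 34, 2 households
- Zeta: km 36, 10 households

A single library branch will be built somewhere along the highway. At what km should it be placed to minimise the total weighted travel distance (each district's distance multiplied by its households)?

For a sum of weighted absolute distances on a line, the optimum is the weighted median (not the mean). Total weight W = 193; half-weight = 96.5.
Sort by position and accumulate weight:
  km 3 (Epsilon, w=15) → cum 15
  km 16 (Delta, w=6) → cum 21
  km 22 (Gamma, w=80) → cum 101  ≥ 96.5 → median here
  km 33 (Alpha, w=80) → cum 181
  km 34 (Beta, w=2) → cum 183
  km 36 (Zeta, w=10) → cum 193
Optimal location: km 22.

x = 22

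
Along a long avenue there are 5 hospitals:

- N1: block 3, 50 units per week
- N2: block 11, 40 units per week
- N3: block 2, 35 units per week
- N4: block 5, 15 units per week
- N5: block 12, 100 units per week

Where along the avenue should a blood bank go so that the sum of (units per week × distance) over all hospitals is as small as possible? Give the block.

x = 11

For a sum of weighted absolute distances on a line, the optimum is the weighted median (not the mean). Total weight W = 240; half-weight = 120.
Sort by position and accumulate weight:
  block 2 (N3, w=35) → cum 35
  block 3 (N1, w=50) → cum 85
  block 5 (N4, w=15) → cum 100
  block 11 (N2, w=40) → cum 140  ≥ 120 → median here
  block 12 (N5, w=100) → cum 240
Optimal location: block 11.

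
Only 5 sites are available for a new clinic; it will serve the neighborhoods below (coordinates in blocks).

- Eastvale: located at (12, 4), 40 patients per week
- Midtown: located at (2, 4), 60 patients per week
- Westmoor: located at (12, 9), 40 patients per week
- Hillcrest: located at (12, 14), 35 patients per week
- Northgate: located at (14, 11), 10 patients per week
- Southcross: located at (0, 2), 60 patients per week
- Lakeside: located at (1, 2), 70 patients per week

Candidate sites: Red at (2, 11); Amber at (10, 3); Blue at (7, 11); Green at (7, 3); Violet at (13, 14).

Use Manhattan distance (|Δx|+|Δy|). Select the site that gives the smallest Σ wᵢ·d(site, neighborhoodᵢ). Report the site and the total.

Total weighted distance at each candidate:
  Red (2, 11): total = 3515
  Amber (10, 3): total = 2915
  Blue (7, 11): total = 3840
  Green (7, 3): total = 2720
  Violet (13, 14): total = 5195
Minimum is at Green with total 2720 blocks.

Green, total 2720 blocks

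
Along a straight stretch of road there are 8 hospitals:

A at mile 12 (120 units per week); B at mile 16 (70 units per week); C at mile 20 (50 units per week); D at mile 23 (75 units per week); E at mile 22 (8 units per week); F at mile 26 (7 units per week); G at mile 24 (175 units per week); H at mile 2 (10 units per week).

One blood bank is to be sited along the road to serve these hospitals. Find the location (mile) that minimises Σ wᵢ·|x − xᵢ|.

For a sum of weighted absolute distances on a line, the optimum is the weighted median (not the mean). Total weight W = 515; half-weight = 257.5.
Sort by position and accumulate weight:
  mile 2 (H, w=10) → cum 10
  mile 12 (A, w=120) → cum 130
  mile 16 (B, w=70) → cum 200
  mile 20 (C, w=50) → cum 250
  mile 22 (E, w=8) → cum 258  ≥ 257.5 → median here
  mile 23 (D, w=75) → cum 333
  mile 24 (G, w=175) → cum 508
  mile 26 (F, w=7) → cum 515
Optimal location: mile 22.

x = 22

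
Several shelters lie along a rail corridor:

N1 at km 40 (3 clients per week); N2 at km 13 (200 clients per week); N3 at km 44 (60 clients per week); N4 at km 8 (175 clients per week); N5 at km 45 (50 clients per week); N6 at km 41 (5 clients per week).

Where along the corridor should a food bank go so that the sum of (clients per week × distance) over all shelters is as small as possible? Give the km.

For a sum of weighted absolute distances on a line, the optimum is the weighted median (not the mean). Total weight W = 493; half-weight = 246.5.
Sort by position and accumulate weight:
  km 8 (N4, w=175) → cum 175
  km 13 (N2, w=200) → cum 375  ≥ 246.5 → median here
  km 40 (N1, w=3) → cum 378
  km 41 (N6, w=5) → cum 383
  km 44 (N3, w=60) → cum 443
  km 45 (N5, w=50) → cum 493
Optimal location: km 13.

x = 13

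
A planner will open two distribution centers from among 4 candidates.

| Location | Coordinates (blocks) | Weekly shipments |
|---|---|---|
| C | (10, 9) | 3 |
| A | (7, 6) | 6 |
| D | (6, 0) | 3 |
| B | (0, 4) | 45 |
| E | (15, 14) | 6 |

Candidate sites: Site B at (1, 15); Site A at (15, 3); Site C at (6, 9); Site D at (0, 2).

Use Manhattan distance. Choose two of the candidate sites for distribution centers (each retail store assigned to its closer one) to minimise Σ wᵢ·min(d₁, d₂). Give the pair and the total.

Evaluate every pair (each demand assigned to the nearer of the two):
  {Site C, Site D}: total = 234
  {Site A, Site D}: total = 279
  {Site B, Site D}: total = 315
  {Site A, Site C}: total = 624
  {Site B, Site C}: total = 642
  {Site B, Site A}: total = 741
Best pair: {Site C, Site D} with total 234.

{Site C, Site D}, total 234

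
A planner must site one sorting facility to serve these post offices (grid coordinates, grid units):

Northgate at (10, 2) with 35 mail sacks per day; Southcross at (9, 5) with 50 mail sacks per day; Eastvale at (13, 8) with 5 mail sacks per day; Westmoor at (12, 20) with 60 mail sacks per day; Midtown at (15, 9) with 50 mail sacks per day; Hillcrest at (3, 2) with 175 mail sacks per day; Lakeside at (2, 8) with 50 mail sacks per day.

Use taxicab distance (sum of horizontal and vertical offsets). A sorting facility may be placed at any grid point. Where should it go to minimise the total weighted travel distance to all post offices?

Manhattan distance separates: Σwᵢ(|x−xᵢ|+|y−yᵢ|) = Σwᵢ|x−xᵢ| + Σwᵢ|y−yᵢ|, so x and y are optimised independently as 1-D weighted medians.
Total weight W = 425; half = 212.5.
x-coordinate, sorted with cumulative weight:
  x=2 (Lakeside, w=50) cum 50
  x=3 (Hillcrest, w=175) cum 225  ← median
  x=9 (Southcross, w=50) cum 275
  x=10 (Northgate, w=35) cum 310
  x=12 (Westmoor, w=60) cum 370
  x=13 (Eastvale, w=5) cum 375
  x=15 (Midtown, w=50) cum 425
⇒ x* = 3
y-coordinate, sorted with cumulative weight:
  y=2 (Northgate, w=35) cum 35
  y=2 (Hillcrest, w=175) cum 210
  y=5 (Southcross, w=50) cum 260  ← median
  y=8 (Eastvale, w=5) cum 265
  y=8 (Lakeside, w=50) cum 315
  y=9 (Midtown, w=50) cum 365
  y=20 (Westmoor, w=60) cum 425
⇒ y* = 5

(3, 5)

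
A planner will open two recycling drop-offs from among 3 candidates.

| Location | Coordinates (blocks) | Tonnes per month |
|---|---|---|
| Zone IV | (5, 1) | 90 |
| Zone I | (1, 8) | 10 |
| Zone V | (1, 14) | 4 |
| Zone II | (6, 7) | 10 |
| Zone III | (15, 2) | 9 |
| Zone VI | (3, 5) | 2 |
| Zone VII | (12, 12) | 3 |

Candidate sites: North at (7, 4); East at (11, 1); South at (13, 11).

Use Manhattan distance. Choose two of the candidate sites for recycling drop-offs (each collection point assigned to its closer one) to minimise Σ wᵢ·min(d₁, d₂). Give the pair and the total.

Evaluate every pair (each demand assigned to the nearer of the two):
  {North, East}: total = 745
  {North, South}: total = 756
  {East, South}: total = 935
Best pair: {North, East} with total 745.

{North, East}, total 745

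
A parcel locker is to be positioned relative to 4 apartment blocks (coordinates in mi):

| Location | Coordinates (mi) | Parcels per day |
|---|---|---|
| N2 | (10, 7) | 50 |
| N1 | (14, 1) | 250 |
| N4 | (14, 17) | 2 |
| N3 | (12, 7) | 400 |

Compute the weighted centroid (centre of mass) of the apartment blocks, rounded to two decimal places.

The minimiser of Σwᵢ‖p−pᵢ‖² is the weighted centroid p* = (Σwᵢpᵢ)/(Σwᵢ).
Σwᵢ = 702.
Σwᵢxᵢ = 50·10 + 250·14 + 2·14 + 400·12 = 8828.
Σwᵢyᵢ = 50·7 + 250·1 + 2·17 + 400·7 = 3434.
x* = 8828/702 = 12.58, y* = 3434/702 = 4.89.

(12.58, 4.89)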